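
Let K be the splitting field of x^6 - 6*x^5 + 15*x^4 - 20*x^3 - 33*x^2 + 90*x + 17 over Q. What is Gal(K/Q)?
6T6: A_4 x C_2

The polynomial f is an irreducible sextic over Q, so G = Gal(f/Q) is one of the 16 transitive subgroups 6T1, ..., 6T16 of S_6. The discriminant of f is -450868486864896, which is not a perfect square, so G is not contained in A_6. The transitive groups of degree 6 not contained in A_6 are: C_6 (6T1, order 6), S_3 (6T2, order 6), D_6 (6T3, order 12), C_3 x S_3 (6T5, order 18), A_4 x C_2 (6T6, order 24), S_4 (6T8, order 24), S_3 x S_3 (6T9, order 36), S_4 x C_2 (6T11, order 48), (S_3 x S_3) : C_2 (6T13, order 72), PGL(2,5) (6T14, order 120), S_6 (6T16, order 720). By Dedekind's theorem, for a prime p not dividing disc(f) the degrees of the irreducible factors of f mod p form the cycle type of an element of G. Factoring f modulo the 33 such primes p <= 149 (skipping 2, 3, which divide the discriminant), each new pattern first appears at: mod 5: f = (x^3 + x^2 + 3x + 4)(x^3 + 3x^2 + 4x + 3), pattern 3+3; mod 7: f = (x^6 + x^5 + x^4 + x^3 + 2x^2 + 6x + 3), pattern 6; mod 17: f = (x)(x + 15)(x^2 + 15x + 7)(x^2 + 15x + 13), pattern 2+2+1+1; mod 19: f = (x + 2)(x + 5)(x + 12)(x + 15)(x^2 + 17x + 8), pattern 2+1+1+1+1; mod 71: f = (x^2 + 69x + 30)(x^2 + 69x + 50)(x^2 + 69x + 65), pattern 2+2+2. No other pattern occurs in this range, so the set of observed cycle types is {3+3, 6, 2+2+1+1, 2+1+1+1+1, 2+2+2}. The candidates containing elements of all these cycle types are A_4 x C_2 (6T6) of order 24, S_4 x C_2 (6T11) of order 48, (S_3 x S_3) : C_2 (6T13) of order 72, S_6 (6T16) of order 720; the others are excluded. The observed types are precisely the cycle types that occur in A_4 x C_2 (6T6) (apart from the identity). Each of the other remaining candidates has further cycle types, and by the Chebotarev density theorem the matching factorization patterns would occur for a proportion of primes equal to their share of the group: S_4 x C_2 (6T11) additionally contains elements of type 4+2, 4+1+1 (12 of its 48 elements, about 25% of primes); (S_3 x S_3) : C_2 (6T13) additionally contains elements of type 4+2, 3+2+1, 3+1+1+1 (34 of its 72 elements, about 47% of primes); S_6 (6T16) additionally contains elements of type 5+1, 4+2, 4+1+1, 3+2+1, 3+1+1+1 (484 of its 720 elements, about 67% of primes). None of the 33 primes tested shows any such pattern (for each of these groups the chance of that is below 10^-4), which rules them out. Hence G = A_4 x C_2 (6T6), of order 24.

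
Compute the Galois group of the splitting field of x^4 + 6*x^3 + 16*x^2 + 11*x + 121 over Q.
The polynomial is an irreducible quartic over Q and its discriminant is 495510125, which is not a perfect square, so the Galois group is not contained in A_4. The resolvent cubic y^3 - 16*y^2 - 418*y + 3267 has exactly one rational root, so the Galois group is C_4 or D_4. The quartic becomes reducible over Q(sqrt(disc)), so the group is C_4.

C_4, the cyclic group of order 4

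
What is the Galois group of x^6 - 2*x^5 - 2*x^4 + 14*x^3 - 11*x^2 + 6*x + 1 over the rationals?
The polynomial f is an irreducible sextic over Q, so G = Gal(f/Q) is one of the 16 transitive subgroups 6T1, ..., 6T16 of S_6. The discriminant of f is 5489031744 = 74088^2, a perfect square, so G is contained in A_6. The transitive groups of degree 6 contained in A_6 are: A_4 (6T4, order 12), S_4 (6T7, order 24), (C_3 x C_3) : C_4 (6T10, order 36), PSL(2,5) (6T12, order 60), A_6 (6T15, order 360). By Dedekind's theorem, for a prime p not dividing disc(f) the degrees of the irreducible factors of f mod p form the cycle type of an element of G. Factoring f modulo the 33 such primes p <= 151 (skipping 2, 3, 7, which divide the discriminant), each new pattern first appears at: mod 5: f = (x^3 + 3x + 3)(x^3 + 3x^2 + 2), pattern 3+3; mod 13: f = (x + 3)(x + 4)(x^2 + x + 3)(x^2 + 3x + 4), pattern 2+2+1+1. No other pattern occurs in this range, so the set of observed cycle types is {3+3, 2+2+1+1}. The candidates containing elements of all these cycle types are A_4 (6T4) of order 12, S_4 (6T7) of order 24, (C_3 x C_3) : C_4 (6T10) of order 36, PSL(2,5) (6T12) of order 60, A_6 (6T15) of order 360; the others are excluded. The observed types are precisely the cycle types that occur in A_4 (6T4) (apart from the identity). Each of the other remaining candidates has further cycle types, and by the Chebotarev density theorem the matching factorization patterns would occur for a proportion of primes equal to their share of the group: S_4 (6T7) additionally contains elements of type 4+2 (6 of its 24 elements, about 25% of primes); (C_3 x C_3) : C_4 (6T10) additionally contains elements of type 4+2, 3+1+1+1 (22 of its 36 elements, about 61% of primes); PSL(2,5) (6T12) additionally contains elements of type 5+1 (24 of its 60 elements, about 40% of primes); A_6 (6T15) additionally contains elements of type 5+1, 4+2, 3+1+1+1 (274 of its 360 elements, about 76% of primes). None of the 33 primes tested shows any such pattern (for each of these groups the chance of that is below 10^-4), which rules them out. Hence G = A_4 (6T4), of order 12.

A_4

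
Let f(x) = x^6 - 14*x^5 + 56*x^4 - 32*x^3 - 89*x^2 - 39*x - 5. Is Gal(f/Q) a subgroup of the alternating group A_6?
The polynomial is irreducible of degree 6 over Q. Its discriminant is 30991489 = 5567^2, a perfect square. A Galois group lies in the alternating group exactly when the discriminant is a square in Q, so the Galois group (PSL(2,5)) is contained in A_6.

Yes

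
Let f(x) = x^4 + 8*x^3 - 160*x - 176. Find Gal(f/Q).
D_4

The polynomial is an irreducible quartic over Q and its discriminant is -4784652288, which is not a perfect square, so the Galois group is not contained in A_4. The resolvent cubic y^3 - 576*y - 14336 has exactly one rational root, so the Galois group is C_4 or D_4. The quartic remains irreducible over Q(sqrt(disc)), so the group is D_4.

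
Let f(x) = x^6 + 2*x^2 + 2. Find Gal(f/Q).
S_4 x C_2

The polynomial f is an irreducible sextic over Q, so G = Gal(f/Q) is one of the 16 transitive subgroups 6T1, ..., 6T16 of S_6. The discriminant of f is -2508800, which is not a perfect square, so G is not contained in A_6. The transitive groups of degree 6 not contained in A_6 are: C_6 (6T1, order 6), S_3 (6T2, order 6), D_6 (6T3, order 12), C_3 x S_3 (6T5, order 18), A_4 x C_2 (6T6, order 24), S_4 (6T8, order 24), S_3 x S_3 (6T9, order 36), S_4 x C_2 (6T11, order 48), (S_3 x S_3) : C_2 (6T13, order 72), PGL(2,5) (6T14, order 120), S_6 (6T16, order 720). By Dedekind's theorem, for a prime p not dividing disc(f) the degrees of the irreducible factors of f mod p form the cycle type of an element of G. Factoring f modulo the 17 such primes p <= 71 (skipping 2, 5, 7, which divide the discriminant), each new pattern first appears at: mod 3: f = (x^3 + x^2 + 2x + 1)(x^3 + 2x^2 + 2x + 2), pattern 3+3; mod 13: f = (x^6 + 2x^2 + 2), pattern 6; mod 19: f = (x^2 + 5)(x^4 + 14x^2 + 8), pattern 4+2; mod 23: f = (x + 11)(x + 12)(x^4 + 6x^2 + 15), pattern 4+1+1; mod 53: f = (x^2 + 45)(x^2 + 11x + 38)(x^2 + 42x + 38), pattern 2+2+2; mod 59: f = (x + 4)(x + 55)(x^2 + 5x + 50)(x^2 + 54x + 50), pattern 2+2+1+1; mod 71: f = (x + 8)(x + 11)(x + 60)(x + 63)(x^2 + 43), pattern 2+1+1+1+1. No other pattern occurs in this range, so the set of observed cycle types is {3+3, 6, 4+2, 4+1+1, 2+2+2, 2+2+1+1, 2+1+1+1+1}. The candidates containing elements of all these cycle types are S_4 x C_2 (6T11) of order 48, S_6 (6T16) of order 720; the others are excluded. The observed types are precisely the cycle types that occur in S_4 x C_2 (6T11) (apart from the identity). Each of the other remaining candidates has further cycle types, and by the Chebotarev density theorem the matching factorization patterns would occur for a proportion of primes equal to their share of the group: S_6 (6T16) additionally contains elements of type 5+1, 3+2+1, 3+1+1+1 (304 of its 720 elements, about 42% of primes). None of the 17 primes tested shows any such pattern (for each of these groups the chance of that is below 10^-4), which rules them out. Hence G = S_4 x C_2 (6T11), of order 48.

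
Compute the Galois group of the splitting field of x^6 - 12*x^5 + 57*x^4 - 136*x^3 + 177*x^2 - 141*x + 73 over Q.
The polynomial f is an irreducible sextic over Q, so G = Gal(f/Q) is one of the 16 transitive subgroups 6T1, ..., 6T16 of S_6. The discriminant of f is -7105563, which is not a perfect square, so G is not contained in A_6. The transitive groups of degree 6 not contained in A_6 are: C_6 (6T1, order 6), S_3 (6T2, order 6), D_6 (6T3, order 12), C_3 x S_3 (6T5, order 18), A_4 x C_2 (6T6, order 24), S_4 (6T8, order 24), S_3 x S_3 (6T9, order 36), S_4 x C_2 (6T11, order 48), (S_3 x S_3) : C_2 (6T13, order 72), PGL(2,5) (6T14, order 120), S_6 (6T16, order 720). By Dedekind's theorem, for a prime p not dividing disc(f) the degrees of the irreducible factors of f mod p form the cycle type of an element of G. Factoring f modulo the 37 such primes p <= 167 (skipping 3, 19, which divide the discriminant), each new pattern first appears at: mod 2: f = (x^6 + x^4 + x^2 + x + 1), pattern 6; mod 7: f = (x^3 + x^2 + 3x + 1)(x^3 + x^2 + 4x + 3), pattern 3+3; mod 17: f = (x^2 + 2x + 4)(x^2 + 6x + 6)(x^2 + 14x + 8), pattern 2+2+2; mod 37: f = (x + 3)(x + 10)(x + 16)(x + 18)(x + 19)(x + 33), pattern 1+1+1+1+1+1. No other pattern occurs in this range, so the set of observed cycle types is {6, 3+3, 2+2+2, 1+1+1+1+1+1}. The candidates containing elements of all these cycle types are C_6 (6T1) of order 6, D_6 (6T3) of order 12, C_3 x S_3 (6T5) of order 18, A_4 x C_2 (6T6) of order 24, S_3 x S_3 (6T9) of order 36, S_4 x C_2 (6T11) of order 48, (S_3 x S_3) : C_2 (6T13) of order 72, PGL(2,5) (6T14) of order 120, S_6 (6T16) of order 720; the others are excluded. The observed types are precisely the cycle types that occur in C_6 (6T1). Each of the other remaining candidates has further cycle types, and by the Chebotarev density theorem the matching factorization patterns would occur for a proportion of primes equal to their share of the group: D_6 (6T3) additionally contains elements of type 2+2+1+1 (3 of its 12 elements, about 25% of primes); C_3 x S_3 (6T5) additionally contains elements of type 3+1+1+1 (4 of its 18 elements, about 22% of primes); A_4 x C_2 (6T6) additionally contains elements of type 2+2+1+1, 2+1+1+1+1 (6 of its 24 elements, about 25% of primes); S_3 x S_3 (6T9) additionally contains elements of type 3+1+1+1, 2+2+1+1 (13 of its 36 elements, about 36% of primes); S_4 x C_2 (6T11) additionally contains elements of type 4+2, 4+1+1, 2+2+1+1, 2+1+1+1+1 (24 of its 48 elements, about 50% of primes); (S_3 x S_3) : C_2 (6T13) additionally contains elements of type 4+2, 3+2+1, 3+1+1+1, 2+2+1+1, 2+1+1+1+1 (49 of its 72 elements, about 68% of primes); PGL(2,5) (6T14) additionally contains elements of type 5+1, 4+1+1, 2+2+1+1 (69 of its 120 elements, about 58% of primes); S_6 (6T16) additionally contains elements of type 5+1, 4+2, 4+1+1, 3+2+1, 3+1+1+1, 2+2+1+1, 2+1+1+1+1 (544 of its 720 elements, about 76% of primes). None of the 37 primes tested shows any such pattern (for each of these groups the chance of that is below 10^-4), which rules them out. Hence G = C_6 (6T1), of order 6.

C_6 (also written C6)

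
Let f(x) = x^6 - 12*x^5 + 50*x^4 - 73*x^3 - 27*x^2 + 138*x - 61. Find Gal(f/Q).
The polynomial f is an irreducible sextic over Q, so G = Gal(f/Q) is one of the 16 transitive subgroups 6T1, ..., 6T16 of S_6. The discriminant of f is 30991489 = 5567^2, a perfect square, so G is contained in A_6. The transitive groups of degree 6 contained in A_6 are: A_4 (6T4, order 12), S_4 (6T7, order 24), (C_3 x C_3) : C_4 (6T10, order 36), PSL(2,5) (6T12, order 60), A_6 (6T15, order 360). By Dedekind's theorem, for a prime p not dividing disc(f) the degrees of the irreducible factors of f mod p form the cycle type of an element of G. Factoring f modulo the 21 such primes p <= 79 (skipping 19, which divides the discriminant), each new pattern first appears at: mod 2: f = (x + 1)(x^5 + x^4 + x^3 + x + 1), pattern 5+1; mod 7: f = (x^3 + 3x^2 + x + 1)(x^3 + 6x^2 + 3x + 2), pattern 3+3; mod 61: f = (x)(x + 22)(x^2 + 42x + 12)(x^2 + 46x + 13), pattern 2+2+1+1. No other pattern occurs in this range, so the set of observed cycle types is {5+1, 3+3, 2+2+1+1}. The candidates containing elements of all these cycle types are PSL(2,5) (6T12) of order 60, A_6 (6T15) of order 360; the others are excluded. The observed types are precisely the cycle types that occur in PSL(2,5) (6T12) (apart from the identity). Each of the other remaining candidates has further cycle types, and by the Chebotarev density theorem the matching factorization patterns would occur for a proportion of primes equal to their share of the group: A_6 (6T15) additionally contains elements of type 4+2, 3+1+1+1 (130 of its 360 elements, about 36% of primes). None of the 21 primes tested shows any such pattern (for each of these groups the chance of that is below 10^-4), which rules them out. Hence G = PSL(2,5) (6T12), of order 60.

6T12: PSL(2,5)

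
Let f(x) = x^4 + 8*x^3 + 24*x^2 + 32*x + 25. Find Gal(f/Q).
V_4 (also written V4)

The polynomial is an irreducible quartic over Q and its discriminant is 186624 = 432^2, a perfect square, so the Galois group is contained in A_4. The resolvent cubic y^3 - 24*y^2 + 156*y - 224 splits completely over Q, which gives the Klein four-group V_4.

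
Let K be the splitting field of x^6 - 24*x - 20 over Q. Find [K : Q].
The degree of the splitting field over Q equals the order of the Galois group, so first determine the group. The polynomial f is an irreducible sextic over Q, so G = Gal(f/Q) is one of the 16 transitive subgroups 6T1, ..., 6T16 of S_6. The discriminant of f is 746496000000 = 864000^2, a perfect square, so G is contained in A_6. The transitive groups of degree 6 contained in A_6 are: A_4 (6T4, order 12), S_4 (6T7, order 24), (C_3 x C_3) : C_4 (6T10, order 36), PSL(2,5) (6T12, order 60), A_6 (6T15, order 360). By Dedekind's theorem, for a prime p not dividing disc(f) the degrees of the irreducible factors of f mod p form the cycle type of an element of G. Factoring f modulo the 6 such primes p <= 23 (skipping 2, 3, 5, which divide the discriminant), each new pattern first appears at: mod 7: f = (x + 4)(x^5 + 3x^4 + 2x^3 + 6x^2 + 4x + 2), pattern 5+1; mod 23: f = (x + 2)(x + 11)(x + 16)(x^3 + 17x^2 + 13x + 7), pattern 3+1+1+1. No other pattern occurs in this range, so the set of observed cycle types is {5+1, 3+1+1+1}. Among the candidates above, the only group containing elements of all these cycle types is A_6 (6T15) — each of A_4 (6T4), S_4 (6T7), (C_3 x C_3) : C_4 (6T10), PSL(2,5) (6T12) lacks at least one of them. Hence G = A_6 (6T15), of order 360. The Galois group A_6 (6T15) has order 360, so the splitting field has degree 360 over Q.

360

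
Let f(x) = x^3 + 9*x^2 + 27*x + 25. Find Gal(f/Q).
S_3

The polynomial is an irreducible cubic over Q and its discriminant is -108, which is not a perfect square. For an irreducible cubic, a non-square discriminant gives Galois group S_3.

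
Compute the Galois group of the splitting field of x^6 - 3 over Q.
D_6 (also written D6)

The polynomial f is an irreducible sextic over Q, so G = Gal(f/Q) is one of the 16 transitive subgroups 6T1, ..., 6T16 of S_6. The discriminant of f is 11337408, which is not a perfect square, so G is not contained in A_6. The transitive groups of degree 6 not contained in A_6 are: C_6 (6T1, order 6), S_3 (6T2, order 6), D_6 (6T3, order 12), C_3 x S_3 (6T5, order 18), A_4 x C_2 (6T6, order 24), S_4 (6T8, order 24), S_3 x S_3 (6T9, order 36), S_4 x C_2 (6T11, order 48), (S_3 x S_3) : C_2 (6T13, order 72), PGL(2,5) (6T14, order 120), S_6 (6T16, order 720). By Dedekind's theorem, for a prime p not dividing disc(f) the degrees of the irreducible factors of f mod p form the cycle type of an element of G. Factoring f modulo the 79 such primes p <= 419 (skipping 2, 3, which divide the discriminant), each new pattern first appears at: mod 5: f = (x^2 + 3)(x^2 + 2x + 3)(x^2 + 3x + 3), pattern 2+2+2; mod 7: f = (x^6 + 4), pattern 6; mod 11: f = (x + 3)(x + 8)(x^2 + 3x + 9)(x^2 + 8x + 9), pattern 2+2+1+1; mod 13: f = (x^3 + 4)(x^3 + 9), pattern 3+3; mod 61: f = (x + 2)(x + 26)(x + 28)(x + 33)(x + 35)(x + 59), pattern 1+1+1+1+1+1. No other pattern occurs in this range, so the set of observed cycle types is {2+2+2, 6, 2+2+1+1, 3+3, 1+1+1+1+1+1}. The candidates containing elements of all these cycle types are D_6 (6T3) of order 12, A_4 x C_2 (6T6) of order 24, S_3 x S_3 (6T9) of order 36, S_4 x C_2 (6T11) of order 48, (S_3 x S_3) : C_2 (6T13) of order 72, PGL(2,5) (6T14) of order 120, S_6 (6T16) of order 720; the others are excluded. The observed types are precisely the cycle types that occur in D_6 (6T3). Each of the other remaining candidates has further cycle types, and by the Chebotarev density theorem the matching factorization patterns would occur for a proportion of primes equal to their share of the group: A_4 x C_2 (6T6) additionally contains elements of type 2+1+1+1+1 (3 of its 24 elements, about 12% of primes); S_3 x S_3 (6T9) additionally contains elements of type 3+1+1+1 (4 of its 36 elements, about 11% of primes); S_4 x C_2 (6T11) additionally contains elements of type 4+2, 4+1+1, 2+1+1+1+1 (15 of its 48 elements, about 31% of primes); (S_3 x S_3) : C_2 (6T13) additionally contains elements of type 4+2, 3+2+1, 3+1+1+1, 2+1+1+1+1 (40 of its 72 elements, about 56% of primes); PGL(2,5) (6T14) additionally contains elements of type 5+1, 4+1+1 (54 of its 120 elements, about 45% of primes); S_6 (6T16) additionally contains elements of type 5+1, 4+2, 4+1+1, 3+2+1, 3+1+1+1, 2+1+1+1+1 (499 of its 720 elements, about 69% of primes). None of the 79 primes tested shows any such pattern (for each of these groups the chance of that is below 10^-4), which rules them out. Hence G = D_6 (6T3), of order 12.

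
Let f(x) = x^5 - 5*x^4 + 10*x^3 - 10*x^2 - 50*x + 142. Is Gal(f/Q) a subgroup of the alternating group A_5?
Yes

The polynomial is irreducible of degree 5 over Q. Its discriminant is 58564000000 = 242000^2, a perfect square. A Galois group lies in the alternating group exactly when the discriminant is a square in Q, so the Galois group (A_5) is contained in A_5.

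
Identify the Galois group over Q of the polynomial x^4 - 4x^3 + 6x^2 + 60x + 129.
The polynomial is an irreducible quartic over Q and its discriminant is 1358954496 = 36864^2, a perfect square, so the Galois group is contained in A_4. The resolvent cubic y^3 - 6*y^2 - 756*y - 2568 is irreducible over Q. An irreducible resolvent with square discriminant gives A_4.

A_4 (order 12)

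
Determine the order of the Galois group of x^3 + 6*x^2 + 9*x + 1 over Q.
3

The degree of the splitting field over Q equals the order of the Galois group, so first determine the group. The polynomial is an irreducible cubic over Q and its discriminant is 81 = 9^2, a perfect square. For an irreducible cubic, a square discriminant forces the Galois group to be A_3, the cyclic group of order 3. The Galois group C_3 (3T1) has order 3, so the splitting field has degree 3 over Q.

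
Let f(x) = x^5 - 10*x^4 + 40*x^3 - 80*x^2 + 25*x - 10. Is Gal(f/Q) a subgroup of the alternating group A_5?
The polynomial is irreducible of degree 5 over Q. Its discriminant is 58564000000 = 242000^2, a perfect square. A Galois group lies in the alternating group exactly when the discriminant is a square in Q, so the Galois group (A_5) is contained in A_5.

Yes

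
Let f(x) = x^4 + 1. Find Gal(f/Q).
V_4 (order 4)

The polynomial is an irreducible quartic over Q and its discriminant is 256 = 16^2, a perfect square, so the Galois group is contained in A_4. The resolvent cubic y^3 - 4*y splits completely over Q, which gives the Klein four-group V_4.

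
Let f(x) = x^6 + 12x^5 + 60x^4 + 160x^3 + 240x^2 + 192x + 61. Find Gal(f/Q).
D_6, the dihedral group of order 12

The polynomial f is an irreducible sextic over Q, so G = Gal(f/Q) is one of the 16 transitive subgroups 6T1, ..., 6T16 of S_6. The discriminant of f is 11337408, which is not a perfect square, so G is not contained in A_6. The transitive groups of degree 6 not contained in A_6 are: C_6 (6T1, order 6), S_3 (6T2, order 6), D_6 (6T3, order 12), C_3 x S_3 (6T5, order 18), A_4 x C_2 (6T6, order 24), S_4 (6T8, order 24), S_3 x S_3 (6T9, order 36), S_4 x C_2 (6T11, order 48), (S_3 x S_3) : C_2 (6T13, order 72), PGL(2,5) (6T14, order 120), S_6 (6T16, order 720). By Dedekind's theorem, for a prime p not dividing disc(f) the degrees of the irreducible factors of f mod p form the cycle type of an element of G. Factoring f modulo the 79 such primes p <= 419 (skipping 2, 3, which divide the discriminant), each new pattern first appears at: mod 5: f = (x^2 + x + 1)(x^2 + 2x + 3)(x^2 + 4x + 2), pattern 2+2+2; mod 7: f = (x^6 + 5x^5 + 4x^4 + 6x^3 + 2x^2 + 3x + 5), pattern 6; mod 11: f = (x + 5)(x + 10)(x^2 + x + 7)(x^2 + 7x + 8), pattern 2+2+1+1; mod 13: f = (x^3 + 6x^2 + 12x + 4)(x^3 + 6x^2 + 12x + 12), pattern 3+3; mod 61: f = (x)(x + 4)(x + 28)(x + 30)(x + 35)(x + 37), pattern 1+1+1+1+1+1. No other pattern occurs in this range, so the set of observed cycle types is {2+2+2, 6, 2+2+1+1, 3+3, 1+1+1+1+1+1}. The candidates containing elements of all these cycle types are D_6 (6T3) of order 12, A_4 x C_2 (6T6) of order 24, S_3 x S_3 (6T9) of order 36, S_4 x C_2 (6T11) of order 48, (S_3 x S_3) : C_2 (6T13) of order 72, PGL(2,5) (6T14) of order 120, S_6 (6T16) of order 720; the others are excluded. The observed types are precisely the cycle types that occur in D_6 (6T3). Each of the other remaining candidates has further cycle types, and by the Chebotarev density theorem the matching factorization patterns would occur for a proportion of primes equal to their share of the group: A_4 x C_2 (6T6) additionally contains elements of type 2+1+1+1+1 (3 of its 24 elements, about 12% of primes); S_3 x S_3 (6T9) additionally contains elements of type 3+1+1+1 (4 of its 36 elements, about 11% of primes); S_4 x C_2 (6T11) additionally contains elements of type 4+2, 4+1+1, 2+1+1+1+1 (15 of its 48 elements, about 31% of primes); (S_3 x S_3) : C_2 (6T13) additionally contains elements of type 4+2, 3+2+1, 3+1+1+1, 2+1+1+1+1 (40 of its 72 elements, about 56% of primes); PGL(2,5) (6T14) additionally contains elements of type 5+1, 4+1+1 (54 of its 120 elements, about 45% of primes); S_6 (6T16) additionally contains elements of type 5+1, 4+2, 4+1+1, 3+2+1, 3+1+1+1, 2+1+1+1+1 (499 of its 720 elements, about 69% of primes). None of the 79 primes tested shows any such pattern (for each of these groups the chance of that is below 10^-4), which rules them out. Hence G = D_6 (6T3), of order 12.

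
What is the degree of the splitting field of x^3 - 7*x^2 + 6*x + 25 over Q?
The degree of the splitting field over Q equals the order of the Galois group, so first determine the group. The polynomial is an irreducible cubic over Q and its discriminant is -575, which is not a perfect square. For an irreducible cubic, a non-square discriminant gives Galois group S_3. The Galois group S_3 (3T2) has order 6, so the splitting field has degree 6 over Q.

6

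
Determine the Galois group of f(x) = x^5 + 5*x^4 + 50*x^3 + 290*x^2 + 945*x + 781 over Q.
The polynomial f is an irreducible quintic over Q, so G = Gal(f/Q) is a transitive subgroup of S_5: one of C_5 (5T1, order 5), D_5 (5T2, order 10), F_20 (5T3, order 20), A_5 (5T4, order 60) or S_5 (5T5, order 120). The discriminant of f is 9333105664000000 = 96608000^2, a perfect square, so G is contained in A_5. The transitive groups of degree 5 contained in A_5 are: C_5 (5T1, order 5), D_5 (5T2, order 10), A_5 (5T4, order 60). By Dedekind's theorem, for a prime p not dividing disc(f) the degrees of the irreducible factors of f mod p form the cycle type of an element of G. Factoring f modulo the 2 such primes p <= 7 (skipping 2, 5, which divide the discriminant), each new pattern first appears at: mod 3: f = (x^5 + 2x^4 + 2x^3 + 2x^2 + 1), pattern 5; mod 7: f = (x + 2)(x + 6)(x^3 + 4x^2 + 6x + 5), pattern 3+1+1. No other pattern occurs in this range, so the set of observed cycle types is {5, 3+1+1}. Among the candidates above, the only group containing elements of all these cycle types is A_5 (5T4) — each of C_5 (5T1), D_5 (5T2) lacks at least one of them. Hence G = A_5 (5T4), of order 60.

A_5, the alternating group on 5 letters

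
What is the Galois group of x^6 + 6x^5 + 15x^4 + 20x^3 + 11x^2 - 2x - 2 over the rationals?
The polynomial f is an irreducible sextic over Q, so G = Gal(f/Q) is one of the 16 transitive subgroups 6T1, ..., 6T16 of S_6. The discriminant of f is -3356224, which is not a perfect square, so G is not contained in A_6. The transitive groups of degree 6 not contained in A_6 are: C_6 (6T1, order 6), S_3 (6T2, order 6), D_6 (6T3, order 12), C_3 x S_3 (6T5, order 18), A_4 x C_2 (6T6, order 24), S_4 (6T8, order 24), S_3 x S_3 (6T9, order 36), S_4 x C_2 (6T11, order 48), (S_3 x S_3) : C_2 (6T13, order 72), PGL(2,5) (6T14, order 120), S_6 (6T16, order 720). By Dedekind's theorem, for a prime p not dividing disc(f) the degrees of the irreducible factors of f mod p form the cycle type of an element of G. Factoring f modulo the 67 such primes p <= 347 (skipping 2, 229, which divide the discriminant), each new pattern first appears at: mod 3: f = (x^6 + 2x^3 + 2x^2 + x + 1), pattern 6; mod 5: f = (x^3 + 4x + 2)(x^3 + x^2 + x + 4), pattern 3+3; mod 7: f = (x + 3)(x + 6)(x^4 + 4x^3 + 3x^2 + 5x + 3), pattern 4+1+1; mod 13: f = (x^2 + 2x + 6)(x^4 + 4x^3 + x^2 + 7x + 4), pattern 4+2; mod 23: f = (x^2 + 2x + 13)(x^2 + 7x + 1)(x^2 + 20x + 14), pattern 2+2+2; mod 29: f = (x + 11)(x + 20)(x^2 + x + 7)(x^2 + 3x + 9), pattern 2+2+1+1; mod 193: f = (x + 7)(x + 45)(x + 95)(x + 100)(x + 150)(x + 188), pattern 1+1+1+1+1+1; mod 347: f = (x + 4)(x + 152)(x + 197)(x + 345)(x^2 + 2x + 256), pattern 2+1+1+1+1. No other pattern occurs in this range, so the set of observed cycle types is {6, 3+3, 4+1+1, 4+2, 2+2+2, 2+2+1+1, 1+1+1+1+1+1, 2+1+1+1+1}. The candidates containing elements of all these cycle types are S_4 x C_2 (6T11) of order 48, S_6 (6T16) of order 720; the others are excluded. The observed types are precisely the cycle types that occur in S_4 x C_2 (6T11). Each of the other remaining candidates has further cycle types, and by the Chebotarev density theorem the matching factorization patterns would occur for a proportion of primes equal to their share of the group: S_6 (6T16) additionally contains elements of type 5+1, 3+2+1, 3+1+1+1 (304 of its 720 elements, about 42% of primes). None of the 67 primes tested shows any such pattern (for each of these groups the chance of that is below 10^-4), which rules them out. Hence G = S_4 x C_2 (6T11), of order 48.

S_4 x C_2 (also written S4xC2)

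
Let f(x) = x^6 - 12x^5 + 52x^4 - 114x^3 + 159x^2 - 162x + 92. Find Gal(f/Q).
S_4 (also written S4+)

The polynomial f is an irreducible sextic over Q, so G = Gal(f/Q) is one of the 16 transitive subgroups 6T1, ..., 6T16 of S_6. The discriminant of f is 454513278976 = 674176^2, a perfect square, so G is contained in A_6. The transitive groups of degree 6 contained in A_6 are: A_4 (6T4, order 12), S_4 (6T7, order 24), (C_3 x C_3) : C_4 (6T10, order 36), PSL(2,5) (6T12, order 60), A_6 (6T15, order 360). By Dedekind's theorem, for a prime p not dividing disc(f) the degrees of the irreducible factors of f mod p form the cycle type of an element of G. Factoring f modulo the 79 such primes p <= 421 (skipping 2, 23, 229, which divide the discriminant), each new pattern first appears at: mod 3: f = (x^3 + x^2 + x + 2)(x^3 + 2x^2 + x + 1), pattern 3+3; mod 7: f = (x^2 + 4x + 1)(x^4 + 5x^3 + 3x^2 + 2x + 1), pattern 4+2; mod 29: f = (x + 7)(x + 15)(x^2 + 12)(x^2 + 24x + 16), pattern 2+2+1+1; mod 193: f = (x + 43)(x + 62)(x + 94)(x + 107)(x + 127)(x + 134), pattern 1+1+1+1+1+1. No other pattern occurs in this range, so the set of observed cycle types is {3+3, 4+2, 2+2+1+1, 1+1+1+1+1+1}. The candidates containing elements of all these cycle types are S_4 (6T7) of order 24, (C_3 x C_3) : C_4 (6T10) of order 36, A_6 (6T15) of order 360; the others are excluded. The observed types are precisely the cycle types that occur in S_4 (6T7). Each of the other remaining candidates has further cycle types, and by the Chebotarev density theorem the matching factorization patterns would occur for a proportion of primes equal to their share of the group: (C_3 x C_3) : C_4 (6T10) additionally contains elements of type 3+1+1+1 (4 of its 36 elements, about 11% of primes); A_6 (6T15) additionally contains elements of type 5+1, 3+1+1+1 (184 of its 360 elements, about 51% of primes). None of the 79 primes tested shows any such pattern (for each of these groups the chance of that is below 10^-4), which rules them out. Hence G = S_4 (6T7), of order 24.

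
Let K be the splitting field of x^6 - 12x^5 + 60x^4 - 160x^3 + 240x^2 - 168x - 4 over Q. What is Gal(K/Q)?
A_6

The polynomial f is an irreducible sextic over Q, so G = Gal(f/Q) is one of the 16 transitive subgroups 6T1, ..., 6T16 of S_6. The discriminant of f is 746496000000 = 864000^2, a perfect square, so G is contained in A_6. The transitive groups of degree 6 contained in A_6 are: A_4 (6T4, order 12), S_4 (6T7, order 24), (C_3 x C_3) : C_4 (6T10, order 36), PSL(2,5) (6T12, order 60), A_6 (6T15, order 360). By Dedekind's theorem, for a prime p not dividing disc(f) the degrees of the irreducible factors of f mod p form the cycle type of an element of G. Factoring f modulo the 6 such primes p <= 23 (skipping 2, 3, 5, which divide the discriminant), each new pattern first appears at: mod 7: f = (x + 1)(x^5 + x^4 + 3x^3 + 5x^2 + 4x + 3), pattern 5+1; mod 23: f = (x + 5)(x + 10)(x + 19)(x^3 + x + 6), pattern 3+1+1+1. No other pattern occurs in this range, so the set of observed cycle types is {5+1, 3+1+1+1}. Among the candidates above, the only group containing elements of all these cycle types is A_6 (6T15) — each of A_4 (6T4), S_4 (6T7), (C_3 x C_3) : C_4 (6T10), PSL(2,5) (6T12) lacks at least one of them. Hence G = A_6 (6T15), of order 360.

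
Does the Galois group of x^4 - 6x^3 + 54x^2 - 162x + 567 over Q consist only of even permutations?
The polynomial is irreducible of degree 4 over Q. Its discriminant is 1666598976 = 40824^2, a perfect square. A Galois group lies in the alternating group exactly when the discriminant is a square in Q, so the Galois group (A_4) is contained in A_4.

Yes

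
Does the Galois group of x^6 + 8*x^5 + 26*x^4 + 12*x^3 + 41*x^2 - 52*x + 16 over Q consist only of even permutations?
No

The polynomial is irreducible of degree 6 over Q. Its discriminant is -1080641454080000, which is not a perfect square. A Galois group lies in the alternating group exactly when the discriminant is a square in Q, so the Galois group (S_4) is not contained in A_6.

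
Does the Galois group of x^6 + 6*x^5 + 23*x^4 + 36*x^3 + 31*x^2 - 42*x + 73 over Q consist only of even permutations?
The polynomial is irreducible of degree 6 over Q. Its discriminant is -201485505789952, which is not a perfect square. A Galois group lies in the alternating group exactly when the discriminant is a square in Q, so the Galois group ((S_3 x S_3) : C_2) is not contained in A_6.

No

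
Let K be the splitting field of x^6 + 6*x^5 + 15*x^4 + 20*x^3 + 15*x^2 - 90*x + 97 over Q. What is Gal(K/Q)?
The polynomial f is an irreducible sextic over Q, so G = Gal(f/Q) is one of the 16 transitive subgroups 6T1, ..., 6T16 of S_6. The discriminant of f is -9727331052552192, which is not a perfect square, so G is not contained in A_6. The transitive groups of degree 6 not contained in A_6 are: C_6 (6T1, order 6), S_3 (6T2, order 6), D_6 (6T3, order 12), C_3 x S_3 (6T5, order 18), A_4 x C_2 (6T6, order 24), S_4 (6T8, order 24), S_3 x S_3 (6T9, order 36), S_4 x C_2 (6T11, order 48), (S_3 x S_3) : C_2 (6T13, order 72), PGL(2,5) (6T14, order 120), S_6 (6T16, order 720). By Dedekind's theorem, for a prime p not dividing disc(f) the degrees of the irreducible factors of f mod p form the cycle type of an element of G. Factoring f modulo the 27 such primes p <= 127 (skipping 2, 3, 17, 43, which divide the discriminant), each new pattern first appears at: mod 5: f = (x^6 + x^5 + 2), pattern 6; mod 7: f = (x + 3)(x^2 + 3x + 5)(x^3 + x + 6), pattern 3+2+1; mod 11: f = (x^2 + 9x + 5)(x^4 + 8x^3 + 4x^2 + 10x + 4), pattern 4+2; mod 13: f = (x + 4)(x + 7)(x^2 + 11)(x^2 + 8x + 5), pattern 2+2+1+1; mod 61: f = (x + 20)(x + 42)(x + 54)(x + 58)(x^2 + 15x + 31), pattern 2+1+1+1+1; mod 97: f = (x)(x + 74)(x + 78)(x^3 + 48x^2 + 42x + 14), pattern 3+1+1+1; mod 113: f = (x^2 + 25x + 105)(x^2 + 100x + 48)(x^2 + 107x + 33), pattern 2+2+2; mod 127: f = (x^3 + 52x^2 + 46x + 36)(x^3 + 81x^2 + 75x + 105), pattern 3+3. No other pattern occurs in this range, so the set of observed cycle types is {6, 3+2+1, 4+2, 2+2+1+1, 2+1+1+1+1, 3+1+1+1, 2+2+2, 3+3}. The candidates containing elements of all these cycle types are (S_3 x S_3) : C_2 (6T13) of order 72, S_6 (6T16) of order 720; the others are excluded. The observed types are precisely the cycle types that occur in (S_3 x S_3) : C_2 (6T13) (apart from the identity). Each of the other remaining candidates has further cycle types, and by the Chebotarev density theorem the matching factorization patterns would occur for a proportion of primes equal to their share of the group: S_6 (6T16) additionally contains elements of type 5+1, 4+1+1 (234 of its 720 elements, about 32% of primes). None of the 27 primes tested shows any such pattern (for each of these groups the chance of that is below 10^-4), which rules them out. Hence G = (S_3 x S_3) : C_2 (6T13), of order 72.

(S_3 x S_3) : C_2 (order 72)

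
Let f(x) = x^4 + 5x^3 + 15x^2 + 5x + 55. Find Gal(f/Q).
C_4

The polynomial is an irreducible quartic over Q and its discriminant is 66430125, which is not a perfect square, so the Galois group is not contained in A_4. The resolvent cubic y^3 - 15*y^2 - 195*y + 1900 has exactly one rational root, so the Galois group is C_4 or D_4. The quartic becomes reducible over Q(sqrt(disc)), so the group is C_4.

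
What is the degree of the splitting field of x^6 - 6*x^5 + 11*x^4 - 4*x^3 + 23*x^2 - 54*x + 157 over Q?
24

The degree of the splitting field over Q equals the order of the Galois group, so first determine the group. The polynomial f is an irreducible sextic over Q, so G = Gal(f/Q) is one of the 16 transitive subgroups 6T1, ..., 6T16 of S_6. The discriminant of f is -5497558138880000, which is not a perfect square, so G is not contained in A_6. The transitive groups of degree 6 not contained in A_6 are: C_6 (6T1, order 6), S_3 (6T2, order 6), D_6 (6T3, order 12), C_3 x S_3 (6T5, order 18), A_4 x C_2 (6T6, order 24), S_4 (6T8, order 24), S_3 x S_3 (6T9, order 36), S_4 x C_2 (6T11, order 48), (S_3 x S_3) : C_2 (6T13, order 72), PGL(2,5) (6T14, order 120), S_6 (6T16, order 720). By Dedekind's theorem, for a prime p not dividing disc(f) the degrees of the irreducible factors of f mod p form the cycle type of an element of G. Factoring f modulo the 22 such primes p <= 89 (skipping 2, 5, which divide the discriminant), each new pattern first appears at: mod 3: f = (x^3 + x^2 + x + 2)(x^3 + 2x^2 + 2x + 2), pattern 3+3; mod 7: f = (x^2 + 2)(x^2 + 3x + 6)(x^2 + 5x + 2), pattern 2+2+2; mod 13: f = (x + 4)(x + 7)(x^4 + 9x^3 + x^2 + 6x + 7), pattern 4+1+1; mod 43: f = (x + 18)(x + 23)(x^2 + 41x + 17)(x^2 + 41x + 41), pattern 2+2+1+1. No other pattern occurs in this range, so the set of observed cycle types is {3+3, 2+2+2, 4+1+1, 2+2+1+1}. The candidates containing elements of all these cycle types are S_4 (6T8) of order 24, S_4 x C_2 (6T11) of order 48, PGL(2,5) (6T14) of order 120, S_6 (6T16) of order 720; the others are excluded. The observed types are precisely the cycle types that occur in S_4 (6T8) (apart from the identity). Each of the other remaining candidates has further cycle types, and by the Chebotarev density theorem the matching factorization patterns would occur for a proportion of primes equal to their share of the group: S_4 x C_2 (6T11) additionally contains elements of type 6, 4+2, 2+1+1+1+1 (17 of its 48 elements, about 35% of primes); PGL(2,5) (6T14) additionally contains elements of type 6, 5+1 (44 of its 120 elements, about 37% of primes); S_6 (6T16) additionally contains elements of type 6, 5+1, 4+2, 3+2+1, 3+1+1+1, 2+1+1+1+1 (529 of its 720 elements, about 73% of primes). None of the 22 primes tested shows any such pattern (for each of these groups the chance of that is below 10^-4), which rules them out. Hence G = S_4 (6T8), of order 24. The Galois group S_4 (6T8) has order 24, so the splitting field has degree 24 over Q.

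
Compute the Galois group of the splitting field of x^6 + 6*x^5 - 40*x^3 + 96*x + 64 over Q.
The polynomial f is an irreducible sextic over Q, so G = Gal(f/Q) is one of the 16 transitive subgroups 6T1, ..., 6T16 of S_6. The discriminant of f is -37572373905408, which is not a perfect square, so G is not contained in A_6. The transitive groups of degree 6 not contained in A_6 are: C_6 (6T1, order 6), S_3 (6T2, order 6), D_6 (6T3, order 12), C_3 x S_3 (6T5, order 18), A_4 x C_2 (6T6, order 24), S_4 (6T8, order 24), S_3 x S_3 (6T9, order 36), S_4 x C_2 (6T11, order 48), (S_3 x S_3) : C_2 (6T13, order 72), PGL(2,5) (6T14, order 120), S_6 (6T16, order 720). By Dedekind's theorem, for a prime p not dividing disc(f) the degrees of the irreducible factors of f mod p form the cycle type of an element of G. Factoring f modulo the 23 such primes p <= 97 (skipping 2, 3, which divide the discriminant), each new pattern first appears at: mod 5: f = (x^2 + x + 2)(x^2 + 2x + 3)(x^2 + 3x + 4), pattern 2+2+2; mod 7: f = (x^3 + x^2 + 4x + 6)(x^3 + 5x^2 + 5x + 6), pattern 3+3; mod 31: f = (x + 8)(x + 13)(x + 16)(x + 17)(x + 20)(x + 25), pattern 1+1+1+1+1+1. No other pattern occurs in this range, so the set of observed cycle types is {2+2+2, 3+3, 1+1+1+1+1+1}. The candidates containing elements of all these cycle types are C_6 (6T1) of order 6, S_3 (6T2) of order 6, D_6 (6T3) of order 12, C_3 x S_3 (6T5) of order 18, A_4 x C_2 (6T6) of order 24, S_4 (6T8) of order 24, S_3 x S_3 (6T9) of order 36, S_4 x C_2 (6T11) of order 48, (S_3 x S_3) : C_2 (6T13) of order 72, PGL(2,5) (6T14) of order 120, S_6 (6T16) of order 720; the others are excluded. The observed types are precisely the cycle types that occur in S_3 (6T2). Each of the other remaining candidates has further cycle types, and by the Chebotarev density theorem the matching factorization patterns would occur for a proportion of primes equal to their share of the group: C_6 (6T1) additionally contains elements of type 6 (2 of its 6 elements, about 33% of primes); D_6 (6T3) additionally contains elements of type 6, 2+2+1+1 (5 of its 12 elements, about 42% of primes); C_3 x S_3 (6T5) additionally contains elements of type 6, 3+1+1+1 (10 of its 18 elements, about 56% of primes); A_4 x C_2 (6T6) additionally contains elements of type 6, 2+2+1+1, 2+1+1+1+1 (14 of its 24 elements, about 58% of primes); S_4 (6T8) additionally contains elements of type 4+1+1, 2+2+1+1 (9 of its 24 elements, about 38% of primes); S_3 x S_3 (6T9) additionally contains elements of type 6, 3+1+1+1, 2+2+1+1 (25 of its 36 elements, about 69% of primes); S_4 x C_2 (6T11) additionally contains elements of type 6, 4+2, 4+1+1, 2+2+1+1, 2+1+1+1+1 (32 of its 48 elements, about 67% of primes); (S_3 x S_3) : C_2 (6T13) additionally contains elements of type 6, 4+2, 3+2+1, 3+1+1+1, 2+2+1+1, 2+1+1+1+1 (61 of its 72 elements, about 85% of primes); PGL(2,5) (6T14) additionally contains elements of type 6, 5+1, 4+1+1, 2+2+1+1 (89 of its 120 elements, about 74% of primes); S_6 (6T16) additionally contains elements of type 6, 5+1, 4+2, 4+1+1, 3+2+1, 3+1+1+1, 2+2+1+1, 2+1+1+1+1 (664 of its 720 elements, about 92% of primes). None of the 23 primes tested shows any such pattern (for each of these groups the chance of that is below 10^-4), which rules them out. Hence G = S_3 (6T2), of order 6.

S_3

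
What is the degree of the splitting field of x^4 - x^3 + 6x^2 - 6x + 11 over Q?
The degree of the splitting field over Q equals the order of the Galois group, so first determine the group. The polynomial is an irreducible quartic over Q and its discriminant is 78125, which is not a perfect square, so the Galois group is not contained in A_4. The resolvent cubic y^3 - 6*y^2 - 38*y + 217 has exactly one rational root, so the Galois group is C_4 or D_4. The quartic becomes reducible over Q(sqrt(disc)), so the group is C_4. The Galois group C_4 (4T1) has order 4, so the splitting field has degree 4 over Q.

4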